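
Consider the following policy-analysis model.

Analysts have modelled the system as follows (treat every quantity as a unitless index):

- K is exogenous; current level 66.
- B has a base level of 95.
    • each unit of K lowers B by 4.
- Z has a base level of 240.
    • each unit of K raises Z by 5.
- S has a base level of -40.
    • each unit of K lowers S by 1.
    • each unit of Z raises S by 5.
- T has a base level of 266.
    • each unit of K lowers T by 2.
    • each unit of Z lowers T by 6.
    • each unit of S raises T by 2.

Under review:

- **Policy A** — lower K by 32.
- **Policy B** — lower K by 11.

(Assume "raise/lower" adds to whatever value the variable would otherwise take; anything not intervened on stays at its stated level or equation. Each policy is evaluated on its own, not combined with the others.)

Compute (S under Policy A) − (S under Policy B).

-504

Policy A (K − 32):
  K = 66 − 32 = 34
  Z = 240 + 5·34 = 410
  S = -40 − 34 + 5·410 = 1976
Policy B (K − 11):
  K = 66 − 11 = 55
  Z = 240 + 5·55 = 515
  S = -40 − 55 + 5·515 = 2480
S: 1976 − 2480 = -504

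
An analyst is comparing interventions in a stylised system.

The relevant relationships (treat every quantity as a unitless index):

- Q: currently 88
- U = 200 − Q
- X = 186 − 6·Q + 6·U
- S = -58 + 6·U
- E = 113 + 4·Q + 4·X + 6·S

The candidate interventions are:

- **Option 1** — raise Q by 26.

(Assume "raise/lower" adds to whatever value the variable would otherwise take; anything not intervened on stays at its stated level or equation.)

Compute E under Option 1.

3389

Option 1 (Q + 26):
  Q = 88 + 26 = 114
  U = 200 − 114 = 86
  X = 186 − 6·114 + 6·86 = 18
  S = -58 + 6·86 = 458
  E = 113 + 4·114 + 4·18 + 6·458 = 3389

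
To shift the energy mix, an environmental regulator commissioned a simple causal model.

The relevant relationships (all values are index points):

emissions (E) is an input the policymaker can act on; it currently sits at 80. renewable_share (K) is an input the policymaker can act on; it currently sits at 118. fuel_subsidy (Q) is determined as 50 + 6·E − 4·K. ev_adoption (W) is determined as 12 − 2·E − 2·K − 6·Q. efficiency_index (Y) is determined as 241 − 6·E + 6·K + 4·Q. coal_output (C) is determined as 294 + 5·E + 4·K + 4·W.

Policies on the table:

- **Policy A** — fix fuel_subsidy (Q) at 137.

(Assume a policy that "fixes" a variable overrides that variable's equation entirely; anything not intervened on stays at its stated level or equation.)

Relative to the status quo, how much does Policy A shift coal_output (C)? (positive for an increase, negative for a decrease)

-1896

Baseline:
  E = 80
  K = 118
  Q = 50 + 6·80 − 4·118 = 58
  W = 12 − 2·80 − 2·118 − 6·58 = -732
  C = 294 + 5·80 + 4·118 + 4·(-732) = -1762
Policy A (Q := 137):
  E = 80
  K = 118
  Q = 137
  W = 12 − 2·80 − 2·118 − 6·137 = -1206
  C = 294 + 5·80 + 4·118 + 4·(-1206) = -3658
Change in C: -3658 − (-1762) = -1896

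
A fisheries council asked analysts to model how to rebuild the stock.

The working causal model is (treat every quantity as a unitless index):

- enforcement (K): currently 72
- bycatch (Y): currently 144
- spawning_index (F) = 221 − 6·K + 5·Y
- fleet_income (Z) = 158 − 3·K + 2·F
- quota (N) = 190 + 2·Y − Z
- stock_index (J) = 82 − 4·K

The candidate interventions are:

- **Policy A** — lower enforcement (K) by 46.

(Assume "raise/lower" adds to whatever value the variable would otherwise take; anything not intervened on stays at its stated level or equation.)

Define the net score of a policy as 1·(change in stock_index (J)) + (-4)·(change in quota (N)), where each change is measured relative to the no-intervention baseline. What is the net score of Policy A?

Baseline:
  K = 72
  Y = 144
  F = 221 − 6·72 + 5·144 = 509
  Z = 158 − 3·72 + 2·509 = 960
  N = 190 + 2·144 − 960 = -482
  J = 82 − 4·72 = -206
Policy A (K − 46):
  K = 72 − 46 = 26
  Y = 144
  F = 221 − 6·26 + 5·144 = 785
  Z = 158 − 3·26 + 2·785 = 1650
  N = 190 + 2·144 − 1650 = -1172
  J = 82 − 4·26 = -22
ΔJ = -22 − (-206) = 184; ΔN = -1172 − (-482) = -690
Score = 1·184 + (-4)·(-690) = 2944

2944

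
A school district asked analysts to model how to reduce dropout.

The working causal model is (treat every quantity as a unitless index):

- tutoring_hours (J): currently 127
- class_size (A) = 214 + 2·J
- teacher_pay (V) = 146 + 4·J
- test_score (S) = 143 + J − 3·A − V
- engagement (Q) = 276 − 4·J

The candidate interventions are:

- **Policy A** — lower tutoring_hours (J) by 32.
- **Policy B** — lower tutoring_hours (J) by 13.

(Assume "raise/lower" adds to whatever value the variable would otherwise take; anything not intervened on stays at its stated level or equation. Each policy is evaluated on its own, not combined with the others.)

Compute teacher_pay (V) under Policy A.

526

Policy A (J − 32):
  J = 127 − 32 = 95
  V = 146 + 4·95 = 526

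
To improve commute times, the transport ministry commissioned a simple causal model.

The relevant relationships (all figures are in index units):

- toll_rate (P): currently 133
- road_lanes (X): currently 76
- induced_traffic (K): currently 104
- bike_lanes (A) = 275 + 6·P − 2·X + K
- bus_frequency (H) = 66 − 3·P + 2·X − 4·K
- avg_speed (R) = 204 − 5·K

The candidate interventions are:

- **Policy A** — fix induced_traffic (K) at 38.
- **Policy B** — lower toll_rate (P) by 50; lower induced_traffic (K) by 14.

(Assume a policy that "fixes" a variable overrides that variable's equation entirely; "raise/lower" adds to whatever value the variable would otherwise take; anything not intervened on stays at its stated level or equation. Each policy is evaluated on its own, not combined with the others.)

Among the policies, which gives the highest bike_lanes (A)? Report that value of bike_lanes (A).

959

Policy A (K := 38):
  P = 133
  X = 76
  K = 38
  A = 275 + 6·133 − 2·76 + 38 = 959
Policy B (P − 50, K − 14):
  P = 133 − 50 = 83
  X = 76
  K = 104 − 14 = 90
  A = 275 + 6·83 − 2·76 + 90 = 711
Comparing — Policy A: A=959, Policy B: A=711. Highest is 959 (Policy A).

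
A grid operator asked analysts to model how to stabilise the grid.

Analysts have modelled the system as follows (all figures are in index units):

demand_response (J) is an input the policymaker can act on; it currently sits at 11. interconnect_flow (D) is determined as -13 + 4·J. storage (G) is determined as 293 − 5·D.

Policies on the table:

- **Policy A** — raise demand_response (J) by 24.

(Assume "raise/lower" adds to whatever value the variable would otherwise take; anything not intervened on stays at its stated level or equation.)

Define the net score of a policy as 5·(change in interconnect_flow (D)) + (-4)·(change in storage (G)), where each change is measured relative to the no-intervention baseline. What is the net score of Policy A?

2400

Baseline:
  J = 11
  D = -13 + 4·11 = 31
  G = 293 − 5·31 = 138
Policy A (J + 24):
  J = 11 + 24 = 35
  D = -13 + 4·35 = 127
  G = 293 − 5·127 = -342
ΔD = 127 − 31 = 96; ΔG = -342 − 138 = -480
Score = 5·96 + (-4)·(-480) = 2400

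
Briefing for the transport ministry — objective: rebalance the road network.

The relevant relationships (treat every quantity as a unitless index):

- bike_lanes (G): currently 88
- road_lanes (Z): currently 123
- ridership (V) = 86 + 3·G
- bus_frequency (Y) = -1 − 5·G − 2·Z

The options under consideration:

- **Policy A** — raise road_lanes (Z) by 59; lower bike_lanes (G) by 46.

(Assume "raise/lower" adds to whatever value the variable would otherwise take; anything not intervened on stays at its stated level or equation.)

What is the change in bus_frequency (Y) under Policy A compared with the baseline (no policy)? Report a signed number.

Baseline:
  G = 88
  Z = 123
  Y = -1 − 5·88 − 2·123 = -687
Policy A (Z + 59, G − 46):
  G = 88 − 46 = 42
  Z = 123 + 59 = 182
  Y = -1 − 5·42 − 2·182 = -575
Change in Y: -575 − (-687) = 112

112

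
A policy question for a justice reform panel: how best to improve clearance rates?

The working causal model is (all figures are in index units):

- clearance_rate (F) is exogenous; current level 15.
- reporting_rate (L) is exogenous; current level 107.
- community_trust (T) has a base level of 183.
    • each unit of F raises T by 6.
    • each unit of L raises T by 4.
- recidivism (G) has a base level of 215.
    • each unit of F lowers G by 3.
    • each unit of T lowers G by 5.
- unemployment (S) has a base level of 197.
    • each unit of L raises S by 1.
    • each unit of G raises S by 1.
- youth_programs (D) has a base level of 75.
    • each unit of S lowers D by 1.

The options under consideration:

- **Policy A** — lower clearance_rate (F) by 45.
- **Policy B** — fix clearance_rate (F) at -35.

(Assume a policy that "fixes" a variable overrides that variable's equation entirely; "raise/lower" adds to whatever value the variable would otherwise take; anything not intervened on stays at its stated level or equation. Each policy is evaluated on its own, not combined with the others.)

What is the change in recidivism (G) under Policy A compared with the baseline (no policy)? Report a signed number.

1485

Baseline:
  F = 15
  L = 107
  T = 183 + 6·15 + 4·107 = 701
  G = 215 − 3·15 − 5·701 = -3335
Policy A (F − 45):
  F = 15 − 45 = -30
  L = 107
  T = 183 + 6·(-30) + 4·107 = 431
  G = 215 − 3·(-30) − 5·431 = -1850
Change in G: -1850 − (-3335) = 1485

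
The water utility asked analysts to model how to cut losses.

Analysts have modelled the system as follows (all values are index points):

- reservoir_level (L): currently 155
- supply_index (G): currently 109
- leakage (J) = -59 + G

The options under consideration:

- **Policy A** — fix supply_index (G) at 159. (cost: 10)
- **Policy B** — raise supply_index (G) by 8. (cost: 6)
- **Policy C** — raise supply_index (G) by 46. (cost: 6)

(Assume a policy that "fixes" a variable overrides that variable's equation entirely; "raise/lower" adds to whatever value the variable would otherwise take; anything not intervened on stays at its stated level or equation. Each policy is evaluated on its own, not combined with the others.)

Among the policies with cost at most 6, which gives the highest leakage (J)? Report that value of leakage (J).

Policy B (G + 8):
  G = 109 + 8 = 117
  J = -59 + 117 = 58
Policy C (G + 46):
  G = 109 + 46 = 155
  J = -59 + 155 = 96
Comparing — Policy B: J=58, Policy C: J=96. Highest is 96 (Policy C).

96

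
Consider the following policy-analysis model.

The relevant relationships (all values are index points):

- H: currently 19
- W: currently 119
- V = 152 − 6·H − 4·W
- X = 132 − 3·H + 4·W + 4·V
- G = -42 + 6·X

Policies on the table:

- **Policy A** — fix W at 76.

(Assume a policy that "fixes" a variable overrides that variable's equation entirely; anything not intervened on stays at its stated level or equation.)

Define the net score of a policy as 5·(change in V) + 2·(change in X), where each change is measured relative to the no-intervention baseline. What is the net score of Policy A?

Baseline:
  H = 19
  W = 119
  V = 152 − 6·19 − 4·119 = -438
  X = 132 − 3·19 + 4·119 + 4·(-438) = -1201
Policy A (W := 76):
  H = 19
  W = 76
  V = 152 − 6·19 − 4·76 = -266
  X = 132 − 3·19 + 4·76 + 4·(-266) = -685
ΔV = -266 − (-438) = 172; ΔX = -685 − (-1201) = 516
Score = 5·172 + 2·516 = 1892

1892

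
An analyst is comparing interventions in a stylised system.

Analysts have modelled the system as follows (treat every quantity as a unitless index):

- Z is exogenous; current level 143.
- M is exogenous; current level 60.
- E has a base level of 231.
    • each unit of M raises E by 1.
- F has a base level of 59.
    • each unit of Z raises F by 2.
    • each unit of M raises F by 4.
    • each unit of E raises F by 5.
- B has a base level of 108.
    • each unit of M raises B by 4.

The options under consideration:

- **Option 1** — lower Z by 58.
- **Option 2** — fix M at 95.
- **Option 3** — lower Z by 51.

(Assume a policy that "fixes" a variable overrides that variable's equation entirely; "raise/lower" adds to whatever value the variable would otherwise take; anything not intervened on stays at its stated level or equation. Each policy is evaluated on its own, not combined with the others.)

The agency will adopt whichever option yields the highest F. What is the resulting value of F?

2355

Option 1 (Z − 58):
  Z = 143 − 58 = 85
  M = 60
  E = 231 + 60 = 291
  F = 59 + 2·85 + 4·60 + 5·291 = 1924
Option 2 (M := 95):
  Z = 143
  M = 95
  E = 231 + 95 = 326
  F = 59 + 2·143 + 4·95 + 5·326 = 2355
Option 3 (Z − 51):
  Z = 143 − 51 = 92
  M = 60
  E = 231 + 60 = 291
  F = 59 + 2·92 + 4·60 + 5·291 = 1938
Comparing — Option 1: F=1924, Option 2: F=2355, Option 3: F=1938. Highest is 2355 (Option 2).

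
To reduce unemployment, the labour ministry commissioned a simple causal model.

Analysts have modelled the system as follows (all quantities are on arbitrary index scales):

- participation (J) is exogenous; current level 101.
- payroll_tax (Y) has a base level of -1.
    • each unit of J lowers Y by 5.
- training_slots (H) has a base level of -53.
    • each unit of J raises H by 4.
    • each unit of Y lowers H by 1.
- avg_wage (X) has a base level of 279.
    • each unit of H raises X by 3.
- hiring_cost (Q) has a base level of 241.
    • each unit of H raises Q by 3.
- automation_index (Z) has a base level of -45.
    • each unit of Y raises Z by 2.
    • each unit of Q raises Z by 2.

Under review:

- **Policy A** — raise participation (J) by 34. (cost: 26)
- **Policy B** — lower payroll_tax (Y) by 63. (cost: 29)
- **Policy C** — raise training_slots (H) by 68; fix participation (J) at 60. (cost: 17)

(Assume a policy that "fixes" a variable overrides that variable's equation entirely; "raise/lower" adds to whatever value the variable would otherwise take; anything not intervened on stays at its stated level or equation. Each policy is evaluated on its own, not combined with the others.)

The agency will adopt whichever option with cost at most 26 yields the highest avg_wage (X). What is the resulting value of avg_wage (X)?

3768

Policy A (J + 34):
  J = 101 + 34 = 135
  Y = -1 − 5·135 = -676
  H = -53 + 4·135 − (-676) = 1163
  X = 279 + 3·1163 = 3768
Policy C (H + 68, J := 60):
  J = 60
  Y = -1 − 5·60 = -301
  H = -53 + 4·60 − (-301) (+68 from intervention) = 556
  X = 279 + 3·556 = 1947
Comparing — Policy A: X=3768, Policy C: X=1947. Highest is 3768 (Policy A).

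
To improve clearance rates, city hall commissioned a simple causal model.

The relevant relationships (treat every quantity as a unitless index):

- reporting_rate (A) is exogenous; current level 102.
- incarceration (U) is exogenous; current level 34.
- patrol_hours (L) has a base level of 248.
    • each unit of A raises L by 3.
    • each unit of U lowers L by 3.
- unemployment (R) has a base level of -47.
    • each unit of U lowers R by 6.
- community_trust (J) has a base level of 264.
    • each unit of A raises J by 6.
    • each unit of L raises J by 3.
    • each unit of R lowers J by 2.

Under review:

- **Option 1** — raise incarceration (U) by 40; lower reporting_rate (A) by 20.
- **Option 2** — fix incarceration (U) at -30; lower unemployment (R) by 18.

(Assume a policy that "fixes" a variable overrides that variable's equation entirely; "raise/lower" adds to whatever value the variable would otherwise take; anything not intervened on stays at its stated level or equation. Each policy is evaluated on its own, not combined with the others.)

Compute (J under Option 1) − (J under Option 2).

Option 1 (U + 40, A − 20):
  A = 102 − 20 = 82
  U = 34 + 40 = 74
  L = 248 + 3·82 − 3·74 = 272
  R = -47 − 6·74 = -491
  J = 264 + 6·82 + 3·272 − 2·(-491) = 2554
Option 2 (U := -30, R − 18):
  A = 102
  U = -30
  L = 248 + 3·102 − 3·(-30) = 644
  R = -47 − 6·(-30) (−18 from intervention) = 115
  J = 264 + 6·102 + 3·644 − 2·115 = 2578
J: 2554 − 2578 = -24

-24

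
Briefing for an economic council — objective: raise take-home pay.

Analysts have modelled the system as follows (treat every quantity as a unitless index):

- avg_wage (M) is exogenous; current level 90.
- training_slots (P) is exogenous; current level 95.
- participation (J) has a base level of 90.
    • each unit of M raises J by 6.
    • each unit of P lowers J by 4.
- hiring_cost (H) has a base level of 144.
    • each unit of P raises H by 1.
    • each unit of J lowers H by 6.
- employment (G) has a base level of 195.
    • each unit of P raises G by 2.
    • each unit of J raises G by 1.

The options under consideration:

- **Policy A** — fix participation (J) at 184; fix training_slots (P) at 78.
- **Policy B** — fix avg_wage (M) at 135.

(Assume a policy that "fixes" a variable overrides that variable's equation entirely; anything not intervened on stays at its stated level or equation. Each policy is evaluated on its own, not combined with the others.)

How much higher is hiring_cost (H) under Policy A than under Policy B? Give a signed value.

Policy A (J := 184, P := 78):
  M = 90
  P = 78
  J = 184
  H = 144 + 78 − 6·184 = -882
Policy B (M := 135):
  M = 135
  P = 95
  J = 90 + 6·135 − 4·95 = 520
  H = 144 + 95 − 6·520 = -2881
H: -882 − (-2881) = 1999

1999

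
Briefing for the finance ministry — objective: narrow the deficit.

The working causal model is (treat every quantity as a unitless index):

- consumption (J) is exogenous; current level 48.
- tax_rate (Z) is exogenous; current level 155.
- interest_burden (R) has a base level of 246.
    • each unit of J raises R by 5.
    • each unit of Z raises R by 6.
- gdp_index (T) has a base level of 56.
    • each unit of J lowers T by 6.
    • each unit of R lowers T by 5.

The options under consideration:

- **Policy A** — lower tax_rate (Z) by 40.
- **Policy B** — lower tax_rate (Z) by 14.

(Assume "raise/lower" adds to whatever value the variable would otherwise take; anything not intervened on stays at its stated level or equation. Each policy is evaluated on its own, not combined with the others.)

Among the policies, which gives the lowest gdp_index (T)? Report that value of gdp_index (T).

Policy A (Z − 40):
  J = 48
  Z = 155 − 40 = 115
  R = 246 + 5·48 + 6·115 = 1176
  T = 56 − 6·48 − 5·1176 = -6112
Policy B (Z − 14):
  J = 48
  Z = 155 − 14 = 141
  R = 246 + 5·48 + 6·141 = 1332
  T = 56 − 6·48 − 5·1332 = -6892
Comparing — Policy A: T=-6112, Policy B: T=-6892. Lowest is -6892 (Policy B).

-6892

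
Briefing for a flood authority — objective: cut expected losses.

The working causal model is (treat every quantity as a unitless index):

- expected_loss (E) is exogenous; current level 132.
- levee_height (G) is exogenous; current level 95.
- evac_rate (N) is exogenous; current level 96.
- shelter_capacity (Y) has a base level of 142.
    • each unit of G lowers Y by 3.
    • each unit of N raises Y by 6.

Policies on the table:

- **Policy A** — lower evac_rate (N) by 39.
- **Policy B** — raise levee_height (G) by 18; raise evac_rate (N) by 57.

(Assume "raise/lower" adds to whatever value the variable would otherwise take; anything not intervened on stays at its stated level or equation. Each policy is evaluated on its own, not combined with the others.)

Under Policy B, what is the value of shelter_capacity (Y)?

721

Policy B (G + 18, N + 57):
  G = 95 + 18 = 113
  N = 96 + 57 = 153
  Y = 142 − 3·113 + 6·153 = 721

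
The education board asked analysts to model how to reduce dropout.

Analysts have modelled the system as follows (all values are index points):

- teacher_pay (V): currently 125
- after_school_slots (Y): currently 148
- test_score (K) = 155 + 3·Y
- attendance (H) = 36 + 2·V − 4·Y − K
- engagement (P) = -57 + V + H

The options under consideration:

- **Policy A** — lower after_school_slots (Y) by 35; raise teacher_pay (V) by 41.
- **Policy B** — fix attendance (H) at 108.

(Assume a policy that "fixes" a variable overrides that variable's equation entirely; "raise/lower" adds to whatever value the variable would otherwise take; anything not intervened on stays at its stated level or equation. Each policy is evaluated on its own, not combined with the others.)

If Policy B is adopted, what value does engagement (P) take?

Policy B (H := 108):
  V = 125
  Y = 148
  K = 155 + 3·148 = 599
  H = 108
  P = -57 + 125 + 108 = 176

176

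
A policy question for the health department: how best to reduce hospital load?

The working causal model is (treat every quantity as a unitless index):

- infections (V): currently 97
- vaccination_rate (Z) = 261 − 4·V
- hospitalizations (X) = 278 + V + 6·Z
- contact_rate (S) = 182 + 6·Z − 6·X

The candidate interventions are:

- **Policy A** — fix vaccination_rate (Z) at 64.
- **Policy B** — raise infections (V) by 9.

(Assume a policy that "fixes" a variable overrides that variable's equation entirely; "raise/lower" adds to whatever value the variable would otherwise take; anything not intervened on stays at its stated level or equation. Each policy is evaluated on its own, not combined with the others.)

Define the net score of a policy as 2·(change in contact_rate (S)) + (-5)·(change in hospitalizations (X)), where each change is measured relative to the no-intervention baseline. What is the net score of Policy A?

Baseline:
  V = 97
  Z = 261 − 4·97 = -127
  X = 278 + 97 + 6·(-127) = -387
  S = 182 + 6·(-127) − 6·(-387) = 1742
Policy A (Z := 64):
  V = 97
  Z = 64
  X = 278 + 97 + 6·64 = 759
  S = 182 + 6·64 − 6·759 = -3988
ΔS = -3988 − 1742 = -5730; ΔX = 759 − (-387) = 1146
Score = 2·(-5730) + (-5)·1146 = -17190

-17190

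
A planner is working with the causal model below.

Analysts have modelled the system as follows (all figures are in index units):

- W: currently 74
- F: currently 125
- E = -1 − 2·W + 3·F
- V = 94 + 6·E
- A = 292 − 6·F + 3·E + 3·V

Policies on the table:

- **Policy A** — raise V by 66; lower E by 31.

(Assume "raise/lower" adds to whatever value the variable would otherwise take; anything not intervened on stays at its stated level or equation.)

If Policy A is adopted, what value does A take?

Policy A (V + 66, E − 31):
  W = 74
  F = 125
  E = -1 − 2·74 + 3·125 (−31 from intervention) = 195
  V = 94 + 6·195 (+66 from intervention) = 1330
  A = 292 − 6·125 + 3·195 + 3·1330 = 4117

4117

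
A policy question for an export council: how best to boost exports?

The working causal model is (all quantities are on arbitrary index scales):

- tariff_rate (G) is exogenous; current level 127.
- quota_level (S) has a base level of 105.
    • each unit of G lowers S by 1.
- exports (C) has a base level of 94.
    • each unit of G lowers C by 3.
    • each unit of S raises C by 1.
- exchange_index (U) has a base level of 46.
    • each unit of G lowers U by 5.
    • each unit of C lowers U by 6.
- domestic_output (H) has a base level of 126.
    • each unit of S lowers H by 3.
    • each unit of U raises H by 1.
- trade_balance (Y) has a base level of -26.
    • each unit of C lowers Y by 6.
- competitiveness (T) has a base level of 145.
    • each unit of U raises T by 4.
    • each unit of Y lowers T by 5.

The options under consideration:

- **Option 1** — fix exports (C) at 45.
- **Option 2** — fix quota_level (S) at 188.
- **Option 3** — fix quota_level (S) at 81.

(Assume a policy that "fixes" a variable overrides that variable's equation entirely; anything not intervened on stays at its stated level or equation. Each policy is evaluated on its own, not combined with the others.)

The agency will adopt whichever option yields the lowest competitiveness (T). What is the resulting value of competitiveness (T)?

-3317

Option 1 (C := 45):
  G = 127
  S = 105 − 127 = -22
  C = 45
  U = 46 − 5·127 − 6·45 = -859
  Y = -26 − 6·45 = -296
  T = 145 + 4·(-859) − 5·(-296) = -1811
Option 2 (S := 188):
  G = 127
  S = 188
  C = 94 − 3·127 + 188 = -99
  U = 46 − 5·127 − 6·(-99) = 5
  Y = -26 − 6·(-99) = 568
  T = 145 + 4·5 − 5·568 = -2675
Option 3 (S := 81):
  G = 127
  S = 81
  C = 94 − 3·127 + 81 = -206
  U = 46 − 5·127 − 6·(-206) = 647
  Y = -26 − 6·(-206) = 1210
  T = 145 + 4·647 − 5·1210 = -3317
Comparing — Option 1: T=-1811, Option 2: T=-2675, Option 3: T=-3317. Lowest is -3317 (Option 3).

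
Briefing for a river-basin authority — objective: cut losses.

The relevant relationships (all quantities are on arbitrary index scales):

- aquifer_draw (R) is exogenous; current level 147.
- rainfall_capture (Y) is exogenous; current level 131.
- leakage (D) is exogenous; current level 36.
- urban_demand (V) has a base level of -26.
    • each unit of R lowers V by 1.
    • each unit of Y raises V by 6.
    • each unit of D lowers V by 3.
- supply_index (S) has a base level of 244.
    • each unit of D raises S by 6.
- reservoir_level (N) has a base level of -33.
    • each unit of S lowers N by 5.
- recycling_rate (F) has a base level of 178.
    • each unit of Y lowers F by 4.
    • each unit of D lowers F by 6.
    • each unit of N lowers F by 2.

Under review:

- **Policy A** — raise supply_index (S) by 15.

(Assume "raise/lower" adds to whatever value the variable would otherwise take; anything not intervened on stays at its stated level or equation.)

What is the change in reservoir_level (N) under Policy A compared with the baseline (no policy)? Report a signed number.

Baseline:
  D = 36
  S = 244 + 6·36 = 460
  N = -33 − 5·460 = -2333
Policy A (S + 15):
  D = 36
  S = 244 + 6·36 (+15 from intervention) = 475
  N = -33 − 5·475 = -2408
Change in N: -2408 − (-2333) = -75

-75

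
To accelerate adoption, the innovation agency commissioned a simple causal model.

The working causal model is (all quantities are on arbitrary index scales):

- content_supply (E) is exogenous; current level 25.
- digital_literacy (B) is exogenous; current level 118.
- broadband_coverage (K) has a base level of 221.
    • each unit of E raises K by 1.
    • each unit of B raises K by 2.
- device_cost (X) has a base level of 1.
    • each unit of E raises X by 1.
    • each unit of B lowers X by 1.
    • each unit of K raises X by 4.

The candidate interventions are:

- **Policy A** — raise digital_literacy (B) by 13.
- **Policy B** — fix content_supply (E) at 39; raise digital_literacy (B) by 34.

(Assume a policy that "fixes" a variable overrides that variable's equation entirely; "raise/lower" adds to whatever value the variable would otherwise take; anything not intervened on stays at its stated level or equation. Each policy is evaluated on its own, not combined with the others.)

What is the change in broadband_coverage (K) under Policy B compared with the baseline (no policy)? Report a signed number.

Baseline:
  E = 25
  B = 118
  K = 221 + 25 + 2·118 = 482
Policy B (E := 39, B + 34):
  E = 39
  B = 118 + 34 = 152
  K = 221 + 39 + 2·152 = 564
Change in K: 564 − 482 = 82

82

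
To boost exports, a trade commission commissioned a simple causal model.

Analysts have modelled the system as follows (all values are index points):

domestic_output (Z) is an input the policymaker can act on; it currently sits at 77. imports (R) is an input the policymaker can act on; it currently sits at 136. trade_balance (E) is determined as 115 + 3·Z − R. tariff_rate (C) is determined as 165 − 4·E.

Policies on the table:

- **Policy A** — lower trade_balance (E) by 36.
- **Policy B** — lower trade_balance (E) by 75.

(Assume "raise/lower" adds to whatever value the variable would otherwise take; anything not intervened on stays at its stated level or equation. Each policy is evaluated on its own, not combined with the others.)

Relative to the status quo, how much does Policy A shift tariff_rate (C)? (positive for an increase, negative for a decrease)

Baseline:
  Z = 77
  R = 136
  E = 115 + 3·77 − 136 = 210
  C = 165 − 4·210 = -675
Policy A (E − 36):
  Z = 77
  R = 136
  E = 115 + 3·77 − 136 (−36 from intervention) = 174
  C = 165 − 4·174 = -531
Change in C: -531 − (-675) = 144

144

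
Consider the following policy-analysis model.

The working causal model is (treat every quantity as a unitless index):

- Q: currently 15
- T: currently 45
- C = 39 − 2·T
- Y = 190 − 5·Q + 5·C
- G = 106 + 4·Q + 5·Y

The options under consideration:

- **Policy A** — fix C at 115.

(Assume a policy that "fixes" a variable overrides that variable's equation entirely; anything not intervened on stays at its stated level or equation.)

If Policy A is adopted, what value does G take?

3616

Policy A (C := 115):
  Q = 15
  T = 45
  C = 115
  Y = 190 − 5·15 + 5·115 = 690
  G = 106 + 4·15 + 5·690 = 3616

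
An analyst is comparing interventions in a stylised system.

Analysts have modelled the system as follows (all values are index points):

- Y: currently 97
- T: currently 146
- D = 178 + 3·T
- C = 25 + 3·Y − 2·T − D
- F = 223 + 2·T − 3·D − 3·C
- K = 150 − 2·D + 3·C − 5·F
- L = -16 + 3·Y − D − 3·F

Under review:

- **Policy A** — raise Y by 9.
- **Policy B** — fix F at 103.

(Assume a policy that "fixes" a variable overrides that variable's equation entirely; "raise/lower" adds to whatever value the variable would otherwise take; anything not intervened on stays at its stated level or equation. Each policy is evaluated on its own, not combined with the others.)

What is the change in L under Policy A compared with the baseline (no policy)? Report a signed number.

270

Baseline:
  Y = 97
  T = 146
  D = 178 + 3·146 = 616
  C = 25 + 3·97 − 2·146 − 616 = -592
  F = 223 + 2·146 − 3·616 − 3·(-592) = 443
  L = -16 + 3·97 − 616 − 3·443 = -1670
Policy A (Y + 9):
  Y = 97 + 9 = 106
  T = 146
  D = 178 + 3·146 = 616
  C = 25 + 3·106 − 2·146 − 616 = -565
  F = 223 + 2·146 − 3·616 − 3·(-565) = 362
  L = -16 + 3·106 − 616 − 3·362 = -1400
Change in L: -1400 − (-1670) = 270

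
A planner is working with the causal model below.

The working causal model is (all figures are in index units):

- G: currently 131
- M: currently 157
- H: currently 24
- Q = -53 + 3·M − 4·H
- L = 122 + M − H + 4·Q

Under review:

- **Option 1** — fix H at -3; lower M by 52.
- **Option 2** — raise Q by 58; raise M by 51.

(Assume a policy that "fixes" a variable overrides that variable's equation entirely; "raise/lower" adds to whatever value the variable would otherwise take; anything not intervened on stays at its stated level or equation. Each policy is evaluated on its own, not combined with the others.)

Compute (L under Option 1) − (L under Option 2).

-1112

Option 1 (H := -3, M − 52):
  M = 157 − 52 = 105
  H = -3
  Q = -53 + 3·105 − 4·(-3) = 274
  L = 122 + 105 − (-3) + 4·274 = 1326
Option 2 (Q + 58, M + 51):
  M = 157 + 51 = 208
  H = 24
  Q = -53 + 3·208 − 4·24 (+58 from intervention) = 533
  L = 122 + 208 − 24 + 4·533 = 2438
L: 1326 − 2438 = -1112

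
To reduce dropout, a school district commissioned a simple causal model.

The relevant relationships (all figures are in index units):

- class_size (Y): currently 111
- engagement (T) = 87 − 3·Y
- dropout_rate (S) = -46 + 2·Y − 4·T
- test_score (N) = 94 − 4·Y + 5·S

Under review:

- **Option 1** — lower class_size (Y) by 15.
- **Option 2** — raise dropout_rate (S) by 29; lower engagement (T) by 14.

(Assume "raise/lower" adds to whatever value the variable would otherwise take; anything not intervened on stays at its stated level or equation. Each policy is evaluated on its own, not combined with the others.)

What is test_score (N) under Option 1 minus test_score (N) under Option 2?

Option 1 (Y − 15):
  Y = 111 − 15 = 96
  T = 87 − 3·96 = -201
  S = -46 + 2·96 − 4·(-201) = 950
  N = 94 − 4·96 + 5·950 = 4460
Option 2 (S + 29, T − 14):
  Y = 111
  T = 87 − 3·111 (−14 from intervention) = -260
  S = -46 + 2·111 − 4·(-260) (+29 from intervention) = 1245
  N = 94 − 4·111 + 5·1245 = 5875
N: 4460 − 5875 = -1415

-1415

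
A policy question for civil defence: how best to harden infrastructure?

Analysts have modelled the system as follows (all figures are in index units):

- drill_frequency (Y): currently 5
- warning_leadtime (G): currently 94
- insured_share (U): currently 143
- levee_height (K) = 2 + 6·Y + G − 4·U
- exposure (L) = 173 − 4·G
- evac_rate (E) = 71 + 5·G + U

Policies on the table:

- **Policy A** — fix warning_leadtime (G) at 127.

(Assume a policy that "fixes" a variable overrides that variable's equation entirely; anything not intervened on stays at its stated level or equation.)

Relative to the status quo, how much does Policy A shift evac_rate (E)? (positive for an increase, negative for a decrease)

165

Baseline:
  G = 94
  U = 143
  E = 71 + 5·94 + 143 = 684
Policy A (G := 127):
  G = 127
  U = 143
  E = 71 + 5·127 + 143 = 849
Change in E: 849 − 684 = 165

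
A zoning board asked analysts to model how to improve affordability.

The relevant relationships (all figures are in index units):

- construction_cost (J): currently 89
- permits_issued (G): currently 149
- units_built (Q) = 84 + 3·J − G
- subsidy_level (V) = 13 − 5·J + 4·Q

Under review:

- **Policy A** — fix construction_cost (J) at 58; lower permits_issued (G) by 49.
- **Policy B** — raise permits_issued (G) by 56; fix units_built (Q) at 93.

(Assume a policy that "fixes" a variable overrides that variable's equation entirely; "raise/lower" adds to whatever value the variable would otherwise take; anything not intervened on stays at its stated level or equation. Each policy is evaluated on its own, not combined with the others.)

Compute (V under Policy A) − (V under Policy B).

415

Policy A (J := 58, G − 49):
  J = 58
  G = 149 − 49 = 100
  Q = 84 + 3·58 − 100 = 158
  V = 13 − 5·58 + 4·158 = 355
Policy B (G + 56, Q := 93):
  J = 89
  G = 149 + 56 = 205
  Q = 93
  V = 13 − 5·89 + 4·93 = -60
V: 355 − (-60) = 415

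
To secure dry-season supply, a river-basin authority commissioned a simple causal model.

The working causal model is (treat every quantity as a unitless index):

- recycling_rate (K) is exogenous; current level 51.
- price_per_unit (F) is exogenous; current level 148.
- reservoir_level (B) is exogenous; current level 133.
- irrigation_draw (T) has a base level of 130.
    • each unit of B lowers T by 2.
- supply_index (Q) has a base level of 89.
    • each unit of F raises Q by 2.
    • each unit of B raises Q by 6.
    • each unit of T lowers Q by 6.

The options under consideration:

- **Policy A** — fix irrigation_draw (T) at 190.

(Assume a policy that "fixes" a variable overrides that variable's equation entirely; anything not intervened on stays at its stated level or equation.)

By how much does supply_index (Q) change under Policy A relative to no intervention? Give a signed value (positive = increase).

-1956

Baseline:
  F = 148
  B = 133
  T = 130 − 2·133 = -136
  Q = 89 + 2·148 + 6·133 − 6·(-136) = 1999
Policy A (T := 190):
  F = 148
  B = 133
  T = 190
  Q = 89 + 2·148 + 6·133 − 6·190 = 43
Change in Q: 43 − 1999 = -1956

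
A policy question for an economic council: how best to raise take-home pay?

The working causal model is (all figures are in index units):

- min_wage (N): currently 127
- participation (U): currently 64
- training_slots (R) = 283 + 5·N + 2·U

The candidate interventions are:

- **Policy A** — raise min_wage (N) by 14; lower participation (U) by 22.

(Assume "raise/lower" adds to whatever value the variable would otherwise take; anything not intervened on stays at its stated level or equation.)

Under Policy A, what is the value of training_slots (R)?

Policy A (N + 14, U − 22):
  N = 127 + 14 = 141
  U = 64 − 22 = 42
  R = 283 + 5·141 + 2·42 = 1072

1072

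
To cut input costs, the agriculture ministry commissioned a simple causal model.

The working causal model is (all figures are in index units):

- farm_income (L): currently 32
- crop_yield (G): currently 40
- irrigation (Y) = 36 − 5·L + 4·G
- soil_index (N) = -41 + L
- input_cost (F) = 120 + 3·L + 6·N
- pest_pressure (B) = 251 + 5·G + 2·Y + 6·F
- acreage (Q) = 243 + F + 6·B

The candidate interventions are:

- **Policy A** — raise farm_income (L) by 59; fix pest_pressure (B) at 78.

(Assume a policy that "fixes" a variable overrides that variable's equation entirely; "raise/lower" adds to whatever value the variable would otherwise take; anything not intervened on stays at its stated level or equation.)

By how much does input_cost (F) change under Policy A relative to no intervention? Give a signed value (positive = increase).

Baseline:
  L = 32
  N = -41 + 32 = -9
  F = 120 + 3·32 + 6·(-9) = 162
Policy A (L + 59, B := 78):
  L = 32 + 59 = 91
  N = -41 + 91 = 50
  F = 120 + 3·91 + 6·50 = 693
Change in F: 693 − 162 = 531

531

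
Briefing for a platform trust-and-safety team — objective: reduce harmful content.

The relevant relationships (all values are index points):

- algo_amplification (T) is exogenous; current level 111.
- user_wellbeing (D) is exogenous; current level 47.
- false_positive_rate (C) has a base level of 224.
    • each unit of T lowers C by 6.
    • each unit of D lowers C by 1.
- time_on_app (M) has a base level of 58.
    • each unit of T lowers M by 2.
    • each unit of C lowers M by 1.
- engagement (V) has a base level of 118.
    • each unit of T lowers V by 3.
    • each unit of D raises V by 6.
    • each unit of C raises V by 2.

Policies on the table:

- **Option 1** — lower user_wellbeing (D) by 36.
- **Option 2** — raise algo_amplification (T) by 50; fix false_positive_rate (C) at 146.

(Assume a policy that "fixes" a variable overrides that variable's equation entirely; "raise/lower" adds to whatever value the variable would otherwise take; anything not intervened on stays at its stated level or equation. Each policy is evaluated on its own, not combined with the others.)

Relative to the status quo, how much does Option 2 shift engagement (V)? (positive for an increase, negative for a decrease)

Baseline:
  T = 111
  D = 47
  C = 224 − 6·111 − 47 = -489
  V = 118 − 3·111 + 6·47 + 2·(-489) = -911
Option 2 (T + 50, C := 146):
  T = 111 + 50 = 161
  D = 47
  C = 146
  V = 118 − 3·161 + 6·47 + 2·146 = 209
Change in V: 209 − (-911) = 1120

1120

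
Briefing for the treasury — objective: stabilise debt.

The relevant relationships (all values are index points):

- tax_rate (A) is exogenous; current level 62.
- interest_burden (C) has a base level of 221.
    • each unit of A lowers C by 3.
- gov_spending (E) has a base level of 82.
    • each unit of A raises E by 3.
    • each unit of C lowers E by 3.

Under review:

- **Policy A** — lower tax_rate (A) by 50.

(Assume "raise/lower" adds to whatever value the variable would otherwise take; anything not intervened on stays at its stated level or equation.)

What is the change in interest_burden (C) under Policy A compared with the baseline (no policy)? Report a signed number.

Baseline:
  A = 62
  C = 221 − 3·62 = 35
Policy A (A − 50):
  A = 62 − 50 = 12
  C = 221 − 3·12 = 185
Change in C: 185 − 35 = 150

150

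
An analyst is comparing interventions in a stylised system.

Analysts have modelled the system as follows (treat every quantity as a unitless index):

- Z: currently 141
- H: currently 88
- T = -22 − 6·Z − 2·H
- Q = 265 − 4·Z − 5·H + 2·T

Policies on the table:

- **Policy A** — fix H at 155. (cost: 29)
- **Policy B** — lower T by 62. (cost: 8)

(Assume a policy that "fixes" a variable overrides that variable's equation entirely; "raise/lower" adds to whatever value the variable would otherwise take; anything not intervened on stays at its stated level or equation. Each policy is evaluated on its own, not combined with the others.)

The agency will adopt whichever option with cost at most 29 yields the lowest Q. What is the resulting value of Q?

-3430

Policy A (H := 155):
  Z = 141
  H = 155
  T = -22 − 6·141 − 2·155 = -1178
  Q = 265 − 4·141 − 5·155 + 2·(-1178) = -3430
Policy B (T − 62):
  Z = 141
  H = 88
  T = -22 − 6·141 − 2·88 (−62 from intervention) = -1106
  Q = 265 − 4·141 − 5·88 + 2·(-1106) = -2951
Comparing — Policy A: Q=-3430, Policy B: Q=-2951. Lowest is -3430 (Policy A).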